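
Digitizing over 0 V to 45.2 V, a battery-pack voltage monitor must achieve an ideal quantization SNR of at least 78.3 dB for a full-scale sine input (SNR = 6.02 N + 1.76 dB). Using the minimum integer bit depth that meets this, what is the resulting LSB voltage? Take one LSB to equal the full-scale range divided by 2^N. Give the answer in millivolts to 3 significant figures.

5.52 mV

Range is 45.2 V.
Required N = ⌈(78.3 − 1.76)/6.02⌉ = ⌈12.714⌉ = 13.
LSB = 45.2 V ÷ 2^13 = 45.2/8192 V = 5.52 mV.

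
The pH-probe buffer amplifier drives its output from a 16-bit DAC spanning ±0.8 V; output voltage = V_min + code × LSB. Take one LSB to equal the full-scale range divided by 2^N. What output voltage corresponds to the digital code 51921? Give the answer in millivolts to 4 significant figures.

The full-scale span is 0.8 − (-0.8) = 1.6 V. LSB = 1.6 V / 2^16.
V_out = V_min + code × LSB = -0.8 V + 51921 × 1.6 V / 65536
      = -0.8 V + 1.26760 V = 0.467603 V.

467.6 mV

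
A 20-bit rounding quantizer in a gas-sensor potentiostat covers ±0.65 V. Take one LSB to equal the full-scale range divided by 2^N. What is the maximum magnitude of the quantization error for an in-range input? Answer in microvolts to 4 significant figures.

Full-scale range = 0.65 V − (-0.65 V) = 1.3 V.
Step size = 1.3/1048576 V = 1.23978 µV.
Worst-case error for round-to-nearest is half an LSB: 0.6199 µV.

0.6199 µV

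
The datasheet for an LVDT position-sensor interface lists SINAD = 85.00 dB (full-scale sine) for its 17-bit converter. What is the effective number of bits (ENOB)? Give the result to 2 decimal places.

13.83 bits

ENOB = (SINAD − 1.76) / 6.02 = (85.00 − 1.76) / 6.02 = 83.24 / 6.02 = 13.8272.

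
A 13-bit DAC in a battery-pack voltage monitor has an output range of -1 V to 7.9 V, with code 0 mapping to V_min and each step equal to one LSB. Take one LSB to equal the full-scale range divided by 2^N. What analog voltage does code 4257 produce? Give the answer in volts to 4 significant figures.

3.625 V

Span: 7.9 V − (-1 V) = 8.9 V. LSB = 8.9 V / 2^13.
V_out = V_min + code × LSB = -1 V + 4257 × 8.9 V / 8192
      = -1 V + 4.62491 V = 3.62491 V.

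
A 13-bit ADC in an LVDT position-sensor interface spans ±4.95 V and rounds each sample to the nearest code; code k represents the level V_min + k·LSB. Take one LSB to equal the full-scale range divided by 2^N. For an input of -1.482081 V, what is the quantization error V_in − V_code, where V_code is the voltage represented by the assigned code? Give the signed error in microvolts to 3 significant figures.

−465 µV

Range = 4.95 − (-4.95) = 9.9 V. LSB = 9.9 V / 2^13 ≈ 1.208 mV.
(-1.482081 − (-4.95)) / LSB = 3.467919 × 8192/9.9 = 2869.6154. Nearest integer: k = 2870.
V_code = V_min + k × range/2^13 = -4.95 + 2870 × 9.9/8192 = -1.481616211 V.
e = -1.482081 − (-1.481616211) = −465 µV.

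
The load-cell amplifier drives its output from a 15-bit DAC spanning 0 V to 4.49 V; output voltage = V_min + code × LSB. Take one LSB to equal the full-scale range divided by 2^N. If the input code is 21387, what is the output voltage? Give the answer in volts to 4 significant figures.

2.931 V

V_FS = 4.49 V. LSB = 4.49 V / 2^15.
V_out = 0 + 21387 × (4.49/32768) V
      = 0 V + 2.93053 V = 2.93053 V.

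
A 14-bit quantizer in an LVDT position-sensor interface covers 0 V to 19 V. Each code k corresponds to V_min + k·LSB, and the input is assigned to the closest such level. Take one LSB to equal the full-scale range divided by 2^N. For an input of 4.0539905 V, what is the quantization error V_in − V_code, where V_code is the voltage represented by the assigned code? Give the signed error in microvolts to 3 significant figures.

Span = 19 V. LSB = 19 V / 2^14 ≈ 1.160 mV.
(4.0539905 − (0)) / LSB = 4.0539905 × 16384/19 = 3495.8200. Nearest integer: k = 3496.
V_code = 0 + (3496/16384) × 19 = 4.0541992188 V.
e = 4.0539905 − (4.0541992188) = −209 µV.

−209 µV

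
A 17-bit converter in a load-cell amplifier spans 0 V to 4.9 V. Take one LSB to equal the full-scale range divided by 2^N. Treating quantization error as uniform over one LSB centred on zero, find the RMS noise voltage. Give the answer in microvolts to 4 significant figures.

10.79 µV

Range is 4.9 V.
One LSB is 4.9 V / 131072 = 37.3840 µV.
RMS of a uniform error over width LSB is LSB/√12 = 10.79 µV.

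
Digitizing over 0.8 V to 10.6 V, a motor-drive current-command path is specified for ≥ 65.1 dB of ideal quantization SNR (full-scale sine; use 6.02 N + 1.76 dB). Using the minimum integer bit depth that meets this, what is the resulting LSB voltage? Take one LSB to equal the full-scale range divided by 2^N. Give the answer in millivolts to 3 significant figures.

Full-scale range = 10.6 V − (0.8 V) = 9.8 V.
N ≥ (65.1 − 1.76)/6.02 = 10.522 → N_min = 11.
LSB = 9.8 V ÷ 2^11 = 9.8/2048 V = 4.79 mV.

4.79 mV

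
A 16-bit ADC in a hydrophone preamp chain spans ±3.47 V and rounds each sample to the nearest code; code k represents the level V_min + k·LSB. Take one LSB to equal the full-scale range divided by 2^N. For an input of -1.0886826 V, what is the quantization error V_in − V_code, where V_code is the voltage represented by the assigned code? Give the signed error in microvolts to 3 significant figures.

+34.1 µV

Range = 3.47 − (-3.47) = 6.94 V. LSB = 6.94 V / 2^16 ≈ 105.9 µV.
(-1.0886826 − (-3.47)) / LSB = 2.3813174 × 65536/6.94 = 22487.3224. Nearest integer: k = 22487.
V_code = -3.47 + (22487/65536) × 6.94 = -1.0887167358 V.
Error = V_in − V_code = -1.0886826 − (-1.0887167358) = +34.1 µV.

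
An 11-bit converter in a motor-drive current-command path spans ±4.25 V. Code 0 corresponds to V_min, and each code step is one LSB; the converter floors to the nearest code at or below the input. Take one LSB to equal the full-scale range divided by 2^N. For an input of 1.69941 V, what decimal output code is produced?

1433

Range = 4.25 − (-4.25) = 8.5 V. LSB = 8.5 V / 2^11 ≈ 4.150 mV.
code = ⌊(V_in − V_min)/LSB⌋ = ⌊(V_in − V_min) × 2^11 / range⌋
     = ⌊(1.69941 − (-4.25)) × 2048 / 8.5⌋ = ⌊5.94941 × 2048/8.5⌋
     = ⌊1433.458⌋ = 1433.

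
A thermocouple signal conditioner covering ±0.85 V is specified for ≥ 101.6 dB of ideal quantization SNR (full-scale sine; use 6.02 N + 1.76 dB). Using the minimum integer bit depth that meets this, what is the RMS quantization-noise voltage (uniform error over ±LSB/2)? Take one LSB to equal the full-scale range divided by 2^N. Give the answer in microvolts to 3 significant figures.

3.74 µV

Range = 0.85 − (-0.85) = 1.7 V.
6.02 N + 1.76 ≥ 101.6 gives N ≥ 16.585, so the minimum integer is 17.
One LSB is 1.7 V / 131072 = 12.970 µV.
RMS noise = LSB/√12 = 3.74 µV.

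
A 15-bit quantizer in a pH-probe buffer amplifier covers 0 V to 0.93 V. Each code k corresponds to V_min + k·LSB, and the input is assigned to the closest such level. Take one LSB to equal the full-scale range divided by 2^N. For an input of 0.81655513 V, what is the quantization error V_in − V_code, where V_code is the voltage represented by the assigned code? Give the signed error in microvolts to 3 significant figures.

Full-scale range = 0.93 V. LSB = 0.93 V / 2^15 ≈ 28.38 µV.
(0.81655513 − (0)) / LSB = 0.81655513 × 32768/0.93 = 28770.8371. Nearest integer: k = 28771.
V_code = V_min + k × range/2^15 = 0 + 28771 × 0.93/32768 = 0.81655975342 V.
Error = V_in − V_code = 0.81655513 − (0.81655975342) = −4.62 µV.

−4.62 µV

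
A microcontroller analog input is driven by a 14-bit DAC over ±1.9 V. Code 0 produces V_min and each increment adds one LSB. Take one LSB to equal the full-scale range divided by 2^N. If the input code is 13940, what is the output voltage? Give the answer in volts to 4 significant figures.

The full-scale span is 1.9 − (-1.9) = 3.8 V. LSB = 3.8 V / 2^14.
Output = V_min + (13940/16384) × range = -1.9 + 0.850830 × 3.8 V
      = -1.9 + 3.23315 = 1.33315 V.

1.333 V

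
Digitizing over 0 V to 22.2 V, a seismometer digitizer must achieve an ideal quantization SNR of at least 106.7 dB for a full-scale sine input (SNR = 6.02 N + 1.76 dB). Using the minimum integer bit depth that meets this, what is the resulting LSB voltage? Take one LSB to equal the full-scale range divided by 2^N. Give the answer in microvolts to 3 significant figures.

84.7 µV

V_FS = 22.2 V.
Solving 6.02 N ≥ 106.7 − 1.76: N ≥ 17.432. Round up → N = 18.
One LSB is 22.2 V / 262144 = 84.7 µV.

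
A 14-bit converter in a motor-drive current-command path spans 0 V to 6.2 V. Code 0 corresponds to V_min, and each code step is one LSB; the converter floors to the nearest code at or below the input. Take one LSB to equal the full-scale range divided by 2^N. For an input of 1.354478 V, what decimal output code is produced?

Full-scale range = 6.2 V. LSB = 6.2 V / 2^14 ≈ 378.4 µV.
V_in − V_min = 1.354478 − (0) = 1.354478 V.
Divide by LSB: 1.354478 × 16384/6.2 = 3579.3173.
Truncating gives code 3579.

3579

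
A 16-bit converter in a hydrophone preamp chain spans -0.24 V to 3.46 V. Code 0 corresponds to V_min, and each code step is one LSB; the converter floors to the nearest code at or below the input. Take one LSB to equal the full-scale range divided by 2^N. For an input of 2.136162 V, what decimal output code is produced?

The full-scale span is 3.46 − (-0.24) = 3.7 V. LSB = 3.7 V / 2^16 ≈ 56.46 µV.
(V_in − V_min) × 2^16/range = (2.136162 − (-0.24)) × 65536/3.7 = 42087.609.
Floor → code = 42087.

42087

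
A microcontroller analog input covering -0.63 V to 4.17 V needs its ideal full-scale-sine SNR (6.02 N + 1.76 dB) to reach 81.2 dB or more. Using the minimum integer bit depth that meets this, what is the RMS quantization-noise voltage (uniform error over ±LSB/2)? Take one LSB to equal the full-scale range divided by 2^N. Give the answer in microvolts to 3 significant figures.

The full-scale span is 4.17 − (-0.63) = 4.8 V.
Required N = ⌈(81.2 − 1.76)/6.02⌉ = ⌈13.196⌉ = 14.
LSB = 4.8 V ÷ 2^14 = 4.8/16384 V = 292.97 µV.
V_rms = LSB/√12 = 84.6 µV.

84.6 µV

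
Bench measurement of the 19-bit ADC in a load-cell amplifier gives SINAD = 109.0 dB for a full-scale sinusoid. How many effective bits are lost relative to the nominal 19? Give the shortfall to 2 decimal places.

Effective bits = (109.0 − 1.76)/6.02 = 17.8140.
Shortfall = 19 − 17.8140 = 1.1860 bits.

1.19 bits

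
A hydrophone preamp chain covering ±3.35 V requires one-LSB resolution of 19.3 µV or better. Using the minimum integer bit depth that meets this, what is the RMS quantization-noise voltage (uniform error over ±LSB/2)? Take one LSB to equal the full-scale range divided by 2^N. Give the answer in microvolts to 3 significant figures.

3.69 µV

Range = 3.35 − (-3.35) = 6.7 V.
6.7 V / 19.3 µV = 347200. Since 2^18 = 262144 and 2^19 = 524288, N = 19.
LSB = 6.7 V / 2^19 = 12.779 µV.
V_rms = LSB/√12 = 3.69 µV.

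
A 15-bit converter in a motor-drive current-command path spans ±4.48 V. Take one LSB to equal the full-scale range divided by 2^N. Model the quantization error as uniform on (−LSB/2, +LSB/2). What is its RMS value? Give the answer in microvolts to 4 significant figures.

78.93 µV

Span: 4.48 V − (-4.48 V) = 8.96 V.
One LSB is 8.96 V / 32768 = 273.438 µV.
RMS of a uniform error over width LSB is LSB/√12 = 78.93 µV.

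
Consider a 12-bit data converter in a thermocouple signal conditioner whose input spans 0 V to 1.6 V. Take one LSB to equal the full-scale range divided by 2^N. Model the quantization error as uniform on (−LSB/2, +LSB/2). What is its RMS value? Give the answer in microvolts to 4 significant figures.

Span = 1.6 V.
LSB = 1.6 V / 2^12 = 390.625 µV.
For a uniform distribution on [−LSB/2, +LSB/2], V_rms = LSB/√12 = 390.625 µV/3.4641 = 112.8 µV.

112.8 µV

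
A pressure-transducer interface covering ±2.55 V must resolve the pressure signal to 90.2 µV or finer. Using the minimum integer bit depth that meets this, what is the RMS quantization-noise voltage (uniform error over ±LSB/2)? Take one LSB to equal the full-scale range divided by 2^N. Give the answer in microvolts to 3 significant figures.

22.5 µV

Full-scale range = 2.55 V − (-2.55 V) = 5.1 V.
Levels needed ≥ 5.1/90.2 µV = 56540. 2^16 = 65536 suffices, so N_min = 16.
LSB = 5.1 V / 2^16 = 77.820 µV.
V_rms = LSB/√12 = 22.5 µV.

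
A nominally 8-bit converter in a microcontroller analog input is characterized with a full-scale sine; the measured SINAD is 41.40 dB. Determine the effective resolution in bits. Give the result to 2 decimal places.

6.58 bits

ENOB = (41.40 − 1.76)/6.02 = 6.5847 bits.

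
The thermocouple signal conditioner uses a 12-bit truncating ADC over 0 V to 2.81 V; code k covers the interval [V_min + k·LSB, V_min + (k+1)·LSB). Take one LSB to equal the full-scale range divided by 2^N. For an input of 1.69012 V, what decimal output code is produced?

2463

Full-scale range = 2.81 V. LSB = 2.81 V / 2^12 ≈ 0.6860 mV.
code = ⌊(V_in − V_min)/LSB⌋ = ⌊(V_in − V_min) × 2^12 / range⌋
     = ⌊(1.69012 − (0)) × 4096 / 2.81⌋ = ⌊1.69012 × 4096/2.81⌋
     = ⌊2463.606⌋ = 2463.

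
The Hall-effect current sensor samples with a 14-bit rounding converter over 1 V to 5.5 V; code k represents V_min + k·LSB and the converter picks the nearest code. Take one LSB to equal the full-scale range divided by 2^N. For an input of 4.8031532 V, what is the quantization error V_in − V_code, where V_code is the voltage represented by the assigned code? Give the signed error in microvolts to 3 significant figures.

The full-scale span is 5.5 − (1) = 4.5 V. LSB = 4.5 V / 2^14 ≈ 274.7 µV.
(V_in − V_min)/LSB = (4.8031532 − (1)) × 16384/4.5 = 13846.8582 → nearest code k = 13847.
V_code = 1 + (13847/16384) × 4.5 = 4.8031921387 V.
e = 4.8031532 − (4.8031921387) = −38.9 µV.

−38.9 µV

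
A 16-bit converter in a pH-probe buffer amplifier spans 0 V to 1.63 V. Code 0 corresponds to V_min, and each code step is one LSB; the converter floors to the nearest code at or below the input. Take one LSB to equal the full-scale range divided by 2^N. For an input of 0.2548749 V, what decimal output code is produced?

10247

Range is 1.63 V. LSB = 1.63 V / 2^16 ≈ 24.87 µV.
V_in − V_min = 0.2548749 − (0) = 0.2548749 V.
Divide by LSB: 0.2548749 × 65536/1.63 = 10247.5346.
Truncating gives code 10247.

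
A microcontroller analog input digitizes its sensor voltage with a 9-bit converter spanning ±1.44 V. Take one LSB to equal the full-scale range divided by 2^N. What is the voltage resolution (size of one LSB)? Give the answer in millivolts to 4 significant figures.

5.625 mV

Full-scale range = 1.44 V − (-1.44 V) = 2.88 V.
2^9 = 512 levels.
LSB = 2.88 V ÷ 2^9 = 2.88/512 V = 5.625 mV.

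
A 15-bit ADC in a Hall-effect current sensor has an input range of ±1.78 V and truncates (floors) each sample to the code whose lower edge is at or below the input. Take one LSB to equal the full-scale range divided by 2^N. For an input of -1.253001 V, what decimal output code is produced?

Full-scale range = 1.78 V − (-1.78 V) = 3.56 V. LSB = 3.56 V / 2^15 ≈ 108.6 µV.
V_in − V_min = -1.253001 − (-1.78) = 0.526999 V.
Divide by LSB: 0.526999 × 32768/3.56 = 4850.7593.
Truncating gives code 4850.

4850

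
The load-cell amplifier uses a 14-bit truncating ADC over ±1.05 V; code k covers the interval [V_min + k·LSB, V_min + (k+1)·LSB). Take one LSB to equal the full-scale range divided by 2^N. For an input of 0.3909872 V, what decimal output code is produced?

11242

The full-scale span is 1.05 − (-1.05) = 2.1 V. LSB = 2.1 V / 2^14 ≈ 128.2 µV.
(V_in − V_min) × 2^14/range = (0.3909872 − (-1.05)) × 16384/2.1 = 11242.445.
Floor → code = 11242.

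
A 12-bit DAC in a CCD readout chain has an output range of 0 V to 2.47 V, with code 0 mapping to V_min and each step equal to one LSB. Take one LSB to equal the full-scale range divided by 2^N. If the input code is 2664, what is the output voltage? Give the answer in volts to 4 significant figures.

1.606 V

Span = 2.47 V. LSB = 2.47 V / 2^12.
V_out = 0 + 2664 × (2.47/4096) V
      = 0 V + 1.60646 V = 1.60646 V.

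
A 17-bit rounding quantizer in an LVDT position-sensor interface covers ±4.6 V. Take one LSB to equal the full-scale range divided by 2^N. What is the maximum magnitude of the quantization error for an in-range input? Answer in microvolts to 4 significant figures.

The full-scale span is 4.6 − (-4.6) = 9.2 V.
Step size = 9.2/131072 V = 70.1904 µV.
|e|_max = LSB/2 = 35.10 µV.

35.10 µV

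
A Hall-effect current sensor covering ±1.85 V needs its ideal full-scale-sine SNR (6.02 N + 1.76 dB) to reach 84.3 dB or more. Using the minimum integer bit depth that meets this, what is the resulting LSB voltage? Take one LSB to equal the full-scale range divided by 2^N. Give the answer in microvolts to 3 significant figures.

Range = 1.85 − (-1.85) = 3.7 V.
6.02 N + 1.76 ≥ 84.3 gives N ≥ 13.711, so the minimum integer is 14.
LSB = 3.7 V / 2^14 = 226 µV.

226 µV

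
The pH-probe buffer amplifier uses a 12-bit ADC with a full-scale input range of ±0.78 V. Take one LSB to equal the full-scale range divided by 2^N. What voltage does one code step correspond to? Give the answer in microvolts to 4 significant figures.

380.9 µV

The full-scale span is 0.78 − (-0.78) = 1.56 V.
Number of codes = 2^12 = 4096.
LSB = 1.56 V ÷ 2^12 = 1.56/4096 V = 380.9 µV.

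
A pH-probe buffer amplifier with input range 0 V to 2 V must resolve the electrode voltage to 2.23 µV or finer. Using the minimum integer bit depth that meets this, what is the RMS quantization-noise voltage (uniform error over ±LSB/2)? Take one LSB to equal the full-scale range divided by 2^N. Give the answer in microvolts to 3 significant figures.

0.551 µV

V_FS = 2 V.
Levels needed ≥ 2/2.23 µV = 896900. 2^20 = 1048576 suffices, so N_min = 20.
Step size = 2/1048576 V = 1.9073 µV.
V_rms = LSB/√12 = 0.551 µV.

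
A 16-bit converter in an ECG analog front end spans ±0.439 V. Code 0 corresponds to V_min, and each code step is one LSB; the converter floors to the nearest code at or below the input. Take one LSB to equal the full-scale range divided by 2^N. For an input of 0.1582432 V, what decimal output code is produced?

44579

The full-scale span is 0.439 − (-0.439) = 0.878 V. LSB = 0.878 V / 2^16 ≈ 13.40 µV.
code = ⌊(V_in − V_min)/LSB⌋ = ⌊(V_in − V_min) × 2^16 / range⌋
     = ⌊(0.1582432 − (-0.439)) × 65536 / 0.878⌋ = ⌊0.5972432 × 65536/0.878⌋
     = ⌊44579.647⌋ = 44579.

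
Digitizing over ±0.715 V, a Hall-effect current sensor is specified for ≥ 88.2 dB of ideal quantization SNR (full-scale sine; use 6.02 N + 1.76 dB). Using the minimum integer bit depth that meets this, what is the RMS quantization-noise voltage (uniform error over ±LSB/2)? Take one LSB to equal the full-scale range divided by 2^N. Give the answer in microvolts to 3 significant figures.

Full-scale range = 0.715 V − (-0.715 V) = 1.43 V.
N ≥ (88.2 − 1.76)/6.02 = 14.359 → N_min = 15.
LSB = 1.43 V ÷ 2^15 = 1.43/32768 V = 43.640 µV.
RMS noise = LSB/√12 = 12.6 µV.

12.6 µV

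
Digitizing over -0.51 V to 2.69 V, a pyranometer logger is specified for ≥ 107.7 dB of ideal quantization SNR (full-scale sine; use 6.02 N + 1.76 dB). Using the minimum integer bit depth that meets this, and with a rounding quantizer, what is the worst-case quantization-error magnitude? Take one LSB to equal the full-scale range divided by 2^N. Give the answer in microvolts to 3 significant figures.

Range = 2.69 − (-0.51) = 3.2 V.
Solving 6.02 N ≥ 107.7 − 1.76: N ≥ 17.598. Round up → N = 18.
LSB = 3.2 V ÷ 2^18 = 3.2/262144 V = 12.207 µV.
|e|_max = LSB/2 = 6.10 µV.

6.10 µV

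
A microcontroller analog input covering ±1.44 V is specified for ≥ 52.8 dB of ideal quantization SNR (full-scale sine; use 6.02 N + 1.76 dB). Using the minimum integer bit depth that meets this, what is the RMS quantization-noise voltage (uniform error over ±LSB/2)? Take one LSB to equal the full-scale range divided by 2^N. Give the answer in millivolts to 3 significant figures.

Full-scale range = 1.44 V − (-1.44 V) = 2.88 V.
N ≥ (52.8 − 1.76)/6.02 = 8.478 → N_min = 9.
One LSB is 2.88 V / 512 = 5.6250 mV.
RMS noise = LSB/√12 = 1.62 mV.

1.62 mV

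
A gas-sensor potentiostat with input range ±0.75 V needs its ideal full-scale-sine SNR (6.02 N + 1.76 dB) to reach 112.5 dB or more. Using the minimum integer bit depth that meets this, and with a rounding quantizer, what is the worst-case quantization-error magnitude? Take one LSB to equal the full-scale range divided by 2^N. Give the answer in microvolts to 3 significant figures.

Full-scale range = 0.75 V − (-0.75 V) = 1.5 V.
Solving 6.02 N ≥ 112.5 − 1.76: N ≥ 18.395. Round up → N = 19.
One LSB is 1.5 V / 524288 = 2.8610 µV.
|e|_max = LSB/2 = 1.43 µV.

1.43 µV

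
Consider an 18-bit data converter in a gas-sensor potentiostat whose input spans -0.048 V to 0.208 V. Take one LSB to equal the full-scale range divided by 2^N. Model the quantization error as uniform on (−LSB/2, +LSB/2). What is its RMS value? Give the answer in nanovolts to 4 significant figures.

Range = 0.208 − (-0.048) = 0.256 V.
LSB = 0.256 V ÷ 2^18 = 0.256/262144 V = 0.976563 µV.
V_rms = LSB/√12 = 0.976563 µV / √12 = 281.9 nV.

281.9 nV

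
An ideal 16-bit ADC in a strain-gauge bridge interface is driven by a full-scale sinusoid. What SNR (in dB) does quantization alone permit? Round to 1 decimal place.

98.1 dB

Ideal quantization SNR: 6.02 × 16 + 1.76 dB = 98.1 dB.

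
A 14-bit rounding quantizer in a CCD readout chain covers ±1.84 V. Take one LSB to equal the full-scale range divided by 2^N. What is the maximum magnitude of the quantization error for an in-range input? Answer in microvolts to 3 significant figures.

112 µV

Range = 1.84 − (-1.84) = 3.68 V.
Step size = 3.68/16384 V = 224.61 µV.
|e|_max = LSB/2 = 112 µV.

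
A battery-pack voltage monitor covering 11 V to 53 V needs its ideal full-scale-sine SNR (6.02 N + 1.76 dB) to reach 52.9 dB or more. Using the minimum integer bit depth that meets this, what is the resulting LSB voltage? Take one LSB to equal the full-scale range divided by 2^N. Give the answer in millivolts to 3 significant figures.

82.0 mV

Full-scale range = 53 V − (11 V) = 42 V.
6.02 N + 1.76 ≥ 52.9 gives N ≥ 8.495, so the minimum integer is 9.
LSB = 42 V / 2^9 = 82.0 mV.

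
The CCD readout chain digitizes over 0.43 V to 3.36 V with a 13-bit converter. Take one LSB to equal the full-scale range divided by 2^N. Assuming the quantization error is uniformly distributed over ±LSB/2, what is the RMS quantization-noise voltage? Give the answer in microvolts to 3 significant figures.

Range = 3.36 − (0.43) = 2.93 V.
One LSB is 2.93 V / 8192 = 357.67 µV.
σ_q = LSB/√12 = 357.67 µV/3.4641 = 103 µV.

103 µV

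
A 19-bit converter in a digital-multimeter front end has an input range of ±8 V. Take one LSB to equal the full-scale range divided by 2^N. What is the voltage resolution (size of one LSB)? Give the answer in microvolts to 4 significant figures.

Full-scale range = 8 V − (-8 V) = 16 V.
Number of codes = 2^19 = 524288.
One LSB is 16 V / 524288 = 30.52 µV.

30.52 µV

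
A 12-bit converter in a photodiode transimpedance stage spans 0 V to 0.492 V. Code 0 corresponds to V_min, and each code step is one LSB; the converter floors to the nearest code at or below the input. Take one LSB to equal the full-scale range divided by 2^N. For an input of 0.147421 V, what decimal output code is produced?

1227

V_FS = 0.492 V. LSB = 0.492 V / 2^12 ≈ 120.1 µV.
V_in − V_min = 0.147421 − (0) = 0.147421 V.
Divide by LSB: 0.147421 × 4096/0.492 = 1227.3098.
Truncating gives code 1227.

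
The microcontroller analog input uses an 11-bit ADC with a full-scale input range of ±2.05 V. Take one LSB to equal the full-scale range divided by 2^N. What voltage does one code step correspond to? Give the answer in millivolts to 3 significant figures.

The full-scale span is 2.05 − (-2.05) = 4.1 V.
There are 2^11 = 2048 steps.
Step size = 4.1/2048 V = 2.00 mV.

2.00 mV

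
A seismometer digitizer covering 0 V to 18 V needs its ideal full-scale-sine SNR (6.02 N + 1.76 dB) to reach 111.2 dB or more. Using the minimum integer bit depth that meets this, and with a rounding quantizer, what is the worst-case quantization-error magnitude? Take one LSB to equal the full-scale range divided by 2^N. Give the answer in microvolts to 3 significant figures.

17.2 µV

Full-scale range = 18 V.
N ≥ (111.2 − 1.76)/6.02 = 18.179 → N_min = 19.
Step size = 18/524288 V = 34.332 µV.
|e|_max = LSB/2 = 17.2 µV.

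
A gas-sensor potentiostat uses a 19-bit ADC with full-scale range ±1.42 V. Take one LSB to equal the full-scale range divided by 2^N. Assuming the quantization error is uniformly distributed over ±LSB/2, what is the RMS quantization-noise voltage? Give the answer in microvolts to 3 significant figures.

1.56 µV

Range = 1.42 − (-1.42) = 2.84 V.
LSB = 2.84 V / 2^19 = 5.4169 µV.
For a uniform distribution on [−LSB/2, +LSB/2], V_rms = LSB/√12 = 5.4169 µV/3.4641 = 1.56 µV.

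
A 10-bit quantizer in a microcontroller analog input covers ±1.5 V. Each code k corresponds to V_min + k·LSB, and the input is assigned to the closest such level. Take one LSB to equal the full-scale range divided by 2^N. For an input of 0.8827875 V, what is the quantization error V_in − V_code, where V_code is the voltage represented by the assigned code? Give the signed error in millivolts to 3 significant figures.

Span: 1.5 V − (-1.5 V) = 3 V. LSB = 3 V / 2^10 ≈ 2.930 mV.
(0.8827875 − (-1.5)) / LSB = 2.3827875 × 1024/3 = 813.3248. Nearest integer: k = 813.
V_code = V_min + k × range/2^10 = -1.5 + 813 × 3/1024 = 0.8818359375 V.
e = 0.8827875 − (0.8818359375) = +0.952 mV.

+0.952 mV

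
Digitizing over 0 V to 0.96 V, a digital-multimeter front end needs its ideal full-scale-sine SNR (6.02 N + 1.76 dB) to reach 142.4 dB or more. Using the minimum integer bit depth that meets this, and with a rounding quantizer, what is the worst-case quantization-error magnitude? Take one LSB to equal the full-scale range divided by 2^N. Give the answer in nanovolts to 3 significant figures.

Range is 0.96 V.
Required N = ⌈(142.4 − 1.76)/6.02⌉ = ⌈23.362⌉ = 24.
LSB = 0.96 V ÷ 2^24 = 0.96/16777216 V = 57.220 nV.
|e|_max = LSB/2 = 28.6 nV.

28.6 nV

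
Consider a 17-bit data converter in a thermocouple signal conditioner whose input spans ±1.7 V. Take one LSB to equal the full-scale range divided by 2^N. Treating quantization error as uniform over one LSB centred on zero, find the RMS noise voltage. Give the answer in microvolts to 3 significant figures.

The full-scale span is 1.7 − (-1.7) = 3.4 V.
Step size = 3.4/131072 V = 25.940 µV.
For a uniform distribution on [−LSB/2, +LSB/2], V_rms = LSB/√12 = 25.940 µV/3.4641 = 7.49 µV.

7.49 µV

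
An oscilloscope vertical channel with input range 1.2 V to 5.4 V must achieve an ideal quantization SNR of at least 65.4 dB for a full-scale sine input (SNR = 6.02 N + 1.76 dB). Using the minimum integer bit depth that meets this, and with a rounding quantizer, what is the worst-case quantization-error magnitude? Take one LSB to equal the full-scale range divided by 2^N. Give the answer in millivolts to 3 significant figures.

1.03 mV

Full-scale range = 5.4 V − (1.2 V) = 4.2 V.
Solving 6.02 N ≥ 65.4 − 1.76: N ≥ 10.571. Round up → N = 11.
LSB = 4.2 V ÷ 2^11 = 4.2/2048 V = 2.0508 mV.
Half an LSB is 1.03 mV.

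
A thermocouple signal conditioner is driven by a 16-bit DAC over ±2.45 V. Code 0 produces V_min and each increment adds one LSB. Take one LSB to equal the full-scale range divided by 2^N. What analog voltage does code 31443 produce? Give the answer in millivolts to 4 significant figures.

The full-scale span is 2.45 − (-2.45) = 4.9 V. LSB = 4.9 V / 2^16.
V_out = -2.45 + 31443 × (4.9/65536) V
      = -2.45 V + 2.35093 V = -0.0990677 V.

-99.07 mV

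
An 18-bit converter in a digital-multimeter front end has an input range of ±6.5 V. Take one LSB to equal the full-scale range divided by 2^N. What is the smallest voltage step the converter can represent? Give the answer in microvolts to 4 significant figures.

49.59 µV

The full-scale span is 6.5 − (-6.5) = 13 V.
Number of codes = 2^18 = 262144.
Step size = 13/262144 V = 49.59 µV.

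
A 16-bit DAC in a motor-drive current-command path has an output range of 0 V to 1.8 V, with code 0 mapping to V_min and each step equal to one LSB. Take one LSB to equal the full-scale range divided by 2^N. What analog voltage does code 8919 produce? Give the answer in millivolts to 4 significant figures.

V_FS = 1.8 V. LSB = 1.8 V / 2^16.
V_out = 0 + 8919 × (1.8/65536) V
      = 0 + 0.244968 = 0.244968 V.

245.0 mV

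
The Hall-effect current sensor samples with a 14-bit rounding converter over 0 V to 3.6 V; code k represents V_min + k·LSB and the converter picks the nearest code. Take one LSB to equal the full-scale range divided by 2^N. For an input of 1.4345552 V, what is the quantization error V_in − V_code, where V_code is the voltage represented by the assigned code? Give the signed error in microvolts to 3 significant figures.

−39.5 µV

Span = 3.6 V. LSB = 3.6 V / 2^14 ≈ 219.7 µV.
(1.4345552 − (0)) / LSB = 1.4345552 × 16384/3.6 = 6528.8201. Nearest integer: k = 6529.
Reconstructed level: 0 + 6529 × 3.6/16384 V = 1.4345947266 V.
Error = V_in − V_code = 1.4345552 − (1.4345947266) = −39.5 µV.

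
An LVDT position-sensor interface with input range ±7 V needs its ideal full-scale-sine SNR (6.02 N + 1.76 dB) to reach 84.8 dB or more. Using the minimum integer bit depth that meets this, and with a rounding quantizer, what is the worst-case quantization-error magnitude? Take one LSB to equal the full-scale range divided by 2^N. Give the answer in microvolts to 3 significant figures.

427 µV

Range = 7 − (-7) = 14 V.
6.02 N + 1.76 ≥ 84.8 gives N ≥ 13.794, so the minimum integer is 14.
One LSB is 14 V / 16384 = 0.85449 mV.
Max error for round-to-nearest is LSB/2 = 427 µV.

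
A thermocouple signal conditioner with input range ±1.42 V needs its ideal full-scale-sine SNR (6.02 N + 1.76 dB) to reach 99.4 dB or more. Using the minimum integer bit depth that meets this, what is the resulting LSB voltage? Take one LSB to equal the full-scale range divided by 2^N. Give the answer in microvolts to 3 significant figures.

The full-scale span is 1.42 − (-1.42) = 2.84 V.
N ≥ (99.4 − 1.76)/6.02 = 16.219 → N_min = 17.
LSB = 2.84 V / 2^17 = 21.7 µV.

21.7 µV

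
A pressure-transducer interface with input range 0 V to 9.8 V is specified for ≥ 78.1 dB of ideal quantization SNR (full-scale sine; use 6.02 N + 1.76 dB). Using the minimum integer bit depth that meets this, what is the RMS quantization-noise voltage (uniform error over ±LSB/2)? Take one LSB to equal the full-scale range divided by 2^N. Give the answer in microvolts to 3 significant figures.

345 µV

Full-scale range = 9.8 V.
Solving 6.02 N ≥ 78.1 − 1.76: N ≥ 12.681. Round up → N = 13.
LSB = 9.8 V / 2^13 = 1.1963 mV.
RMS noise = LSB/√12 = 345 µV.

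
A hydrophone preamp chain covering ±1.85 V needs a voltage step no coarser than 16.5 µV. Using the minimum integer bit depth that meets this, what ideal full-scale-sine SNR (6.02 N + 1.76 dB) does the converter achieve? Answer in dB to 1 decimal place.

110.1 dB

Full-scale range = 1.85 V − (-1.85 V) = 3.7 V.
Required number of levels: 3.7/16.5 µV = 224240; smallest N with 2^N ≥ that is 18.
6.02(18) + 1.76 = 110.12 dB.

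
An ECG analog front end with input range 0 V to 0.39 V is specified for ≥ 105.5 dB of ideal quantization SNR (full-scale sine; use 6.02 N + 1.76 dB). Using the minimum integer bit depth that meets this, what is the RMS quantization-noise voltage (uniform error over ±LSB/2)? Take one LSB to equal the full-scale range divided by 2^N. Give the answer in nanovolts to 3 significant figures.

429 nV

V_FS = 0.39 V.
6.02 N + 1.76 ≥ 105.5 gives N ≥ 17.233, so the minimum integer is 18.
One LSB is 0.39 V / 262144 = 1.4877 µV.
RMS noise = LSB/√12 = 429 nV.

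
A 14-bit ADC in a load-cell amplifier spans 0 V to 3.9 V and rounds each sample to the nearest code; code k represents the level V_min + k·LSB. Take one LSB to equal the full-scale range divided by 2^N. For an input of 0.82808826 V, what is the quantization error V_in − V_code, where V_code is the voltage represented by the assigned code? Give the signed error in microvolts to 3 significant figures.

Range is 3.9 V. LSB = 3.9 V / 2^14 ≈ 238.0 µV.
Position in LSBs: (0.82808826 − (0)) × 16384/3.9 = 3478.8200; rounding gives k = 3479.
V_code = V_min + k × range/2^14 = 0 + 3479 × 3.9/16384 = 0.82813110352 V.
e = 0.82808826 − (0.82813110352) = −42.8 µV.

−42.8 µV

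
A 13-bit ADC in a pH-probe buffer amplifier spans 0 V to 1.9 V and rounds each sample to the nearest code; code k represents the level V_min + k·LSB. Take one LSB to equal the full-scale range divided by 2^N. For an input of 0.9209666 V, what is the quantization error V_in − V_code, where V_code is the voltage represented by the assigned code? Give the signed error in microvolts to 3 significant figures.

−41.7 µV

Span = 1.9 V. LSB = 1.9 V / 2^13 ≈ 231.9 µV.
Position in LSBs: (0.9209666 − (0)) × 8192/1.9 = 3970.8202; rounding gives k = 3971.
Reconstructed level: 0 + 3971 × 1.9/8192 V = 0.9210083008 V.
Error = V_in − V_code = 0.9209666 − (0.9210083008) = −41.7 µV.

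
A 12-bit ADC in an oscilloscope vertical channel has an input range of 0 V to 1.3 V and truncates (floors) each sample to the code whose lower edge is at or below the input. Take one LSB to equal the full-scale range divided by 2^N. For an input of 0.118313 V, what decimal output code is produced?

V_FS = 1.3 V. LSB = 1.3 V / 2^12 ≈ 317.4 µV.
V_in − V_min = 0.118313 − (0) = 0.118313 V.
Divide by LSB: 0.118313 × 4096/1.3 = 372.7770.
Truncating gives code 372.

372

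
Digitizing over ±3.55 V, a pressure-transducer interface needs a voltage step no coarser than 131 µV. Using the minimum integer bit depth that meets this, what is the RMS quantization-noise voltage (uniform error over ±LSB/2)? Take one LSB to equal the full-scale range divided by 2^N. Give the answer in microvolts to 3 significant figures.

31.3 µV

Full-scale range = 3.55 V − (-3.55 V) = 7.1 V.
Levels needed ≥ 7.1/131 µV = 54200. 2^16 = 65536 suffices, so N_min = 16.
Step size = 7.1/65536 V = 108.34 µV.
RMS noise = LSB/√12 = 31.3 µV.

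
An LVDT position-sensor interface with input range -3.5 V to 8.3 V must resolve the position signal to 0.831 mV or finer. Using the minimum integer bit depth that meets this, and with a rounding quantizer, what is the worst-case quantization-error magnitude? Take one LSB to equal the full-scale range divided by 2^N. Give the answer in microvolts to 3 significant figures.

Full-scale range = 8.3 V − (-3.5 V) = 11.8 V.
Levels needed ≥ 11.8/0.831 mV = 14200. 2^14 = 16384 suffices, so N_min = 14.
Step size = 11.8/16384 V = 0.72021 mV.
|e|_max = LSB/2 = 360 µV.

360 µV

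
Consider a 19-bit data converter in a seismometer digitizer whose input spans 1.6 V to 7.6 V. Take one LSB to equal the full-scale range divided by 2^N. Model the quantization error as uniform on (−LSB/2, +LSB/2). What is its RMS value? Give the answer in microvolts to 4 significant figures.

Span: 7.6 V − (1.6 V) = 6 V.
LSB = 6 V / 2^19 = 11.4441 µV.
For a uniform distribution on [−LSB/2, +LSB/2], V_rms = LSB/√12 = 11.4441 µV/3.4641 = 3.304 µV.

3.304 µV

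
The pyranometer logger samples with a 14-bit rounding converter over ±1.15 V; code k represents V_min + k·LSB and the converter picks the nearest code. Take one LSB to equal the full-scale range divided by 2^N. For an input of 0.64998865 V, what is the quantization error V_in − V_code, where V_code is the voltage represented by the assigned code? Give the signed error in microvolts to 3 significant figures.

Span: 1.15 V − (-1.15 V) = 2.3 V. LSB = 2.3 V / 2^14 ≈ 140.4 µV.
Position in LSBs: (0.64998865 − (-1.15)) × 16384/2.3 = 12822.1800; rounding gives k = 12822.
Reconstructed level: -1.15 + 12822 × 2.3/16384 V = 0.64996337891 V.
e = 0.64998865 − (0.64996337891) = +25.3 µV.

+25.3 µV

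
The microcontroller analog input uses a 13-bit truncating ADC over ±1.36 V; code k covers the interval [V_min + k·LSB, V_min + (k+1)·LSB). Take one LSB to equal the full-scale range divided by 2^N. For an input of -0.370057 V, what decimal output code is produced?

2981

Span: 1.36 V − (-1.36 V) = 2.72 V. LSB = 2.72 V / 2^13 ≈ 332.0 µV.
(V_in − V_min) × 2^13/range = (-0.370057 − (-1.36)) × 8192/2.72 = 2981.475.
Floor → code = 2981.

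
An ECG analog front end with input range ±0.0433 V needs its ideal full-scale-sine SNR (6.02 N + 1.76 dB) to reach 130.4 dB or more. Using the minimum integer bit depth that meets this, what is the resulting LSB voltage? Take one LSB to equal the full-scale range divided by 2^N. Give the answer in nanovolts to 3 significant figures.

20.6 nV

Range = 0.0433 − (-0.0433) = 0.0866 V.
N ≥ (130.4 − 1.76)/6.02 = 21.369 → N_min = 22.
Step size = 0.0866/4194304 V = 20.6 nV.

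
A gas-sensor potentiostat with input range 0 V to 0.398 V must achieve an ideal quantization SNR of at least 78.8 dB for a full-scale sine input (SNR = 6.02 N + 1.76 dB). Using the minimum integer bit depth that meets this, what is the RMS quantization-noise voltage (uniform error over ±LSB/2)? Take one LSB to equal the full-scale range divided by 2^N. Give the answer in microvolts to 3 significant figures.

Full-scale range = 0.398 V.
6.02 N + 1.76 ≥ 78.8 gives N ≥ 12.797, so the minimum integer is 13.
LSB = 0.398 V ÷ 2^13 = 0.398/8192 V = 48.584 µV.
RMS noise = LSB/√12 = 14.0 µV.

14.0 µV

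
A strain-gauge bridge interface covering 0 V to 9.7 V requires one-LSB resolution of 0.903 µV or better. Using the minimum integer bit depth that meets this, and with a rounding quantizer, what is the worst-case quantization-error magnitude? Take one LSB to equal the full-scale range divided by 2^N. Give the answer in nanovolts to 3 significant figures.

Full-scale range = 9.7 V.
Required number of levels: 9.7/0.903 µV = 1.0742e7; smallest N with 2^N ≥ that is 24.
LSB = 9.7 V ÷ 2^24 = 9.7/16777216 V = 0.57817 µV.
|e|_max = LSB/2 = 289 nV.

289 nV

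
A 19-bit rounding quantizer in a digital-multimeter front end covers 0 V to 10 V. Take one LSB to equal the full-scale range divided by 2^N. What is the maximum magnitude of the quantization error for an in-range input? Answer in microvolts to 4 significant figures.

9.537 µV

Range is 10 V.
LSB = 10 V ÷ 2^19 = 10/524288 V = 19.0735 µV.
A rounding quantizer has |error| ≤ LSB/2 = 9.537 µV.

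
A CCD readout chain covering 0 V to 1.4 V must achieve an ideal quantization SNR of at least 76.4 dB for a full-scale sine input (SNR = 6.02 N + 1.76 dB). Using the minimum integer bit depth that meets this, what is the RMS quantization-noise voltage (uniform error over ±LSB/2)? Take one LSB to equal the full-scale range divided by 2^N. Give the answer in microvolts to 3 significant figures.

49.3 µV

Range is 1.4 V.
N ≥ (76.4 − 1.76)/6.02 = 12.399 → N_min = 13.
LSB = 1.4 V / 2^13 = 170.90 µV.
V_rms = LSB/√12 = 49.3 µV.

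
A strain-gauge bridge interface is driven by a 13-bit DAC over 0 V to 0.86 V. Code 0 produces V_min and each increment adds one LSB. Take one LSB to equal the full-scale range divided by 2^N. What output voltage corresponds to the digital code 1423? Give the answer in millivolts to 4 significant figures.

149.4 mV

Range is 0.86 V. LSB = 0.86 V / 2^13.
Output = V_min + (1423/8192) × range = 0 + 0.173706 × 0.86 V
      = 0 + 0.149387 = 0.149387 V.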